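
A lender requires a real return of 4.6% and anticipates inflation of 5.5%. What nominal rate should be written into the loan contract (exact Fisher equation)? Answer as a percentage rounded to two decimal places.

(1 + i) = (1 + r)(1 + π) = 1.04600 × 1.05500 = 1.10353
i = 1.10353 − 1, so the required nominal rate is 10.35%.

10.35%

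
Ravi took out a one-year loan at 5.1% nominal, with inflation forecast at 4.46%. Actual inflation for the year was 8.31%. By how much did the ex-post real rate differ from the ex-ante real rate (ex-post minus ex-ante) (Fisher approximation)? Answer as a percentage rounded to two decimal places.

Ex-ante: 5.1% − 4.46% = 0.640%
Ex-post: 5.1% − 8.31% = -3.210%
Difference (ex-post − ex-ante) = -3.8500% → -3.85%.

-3.85%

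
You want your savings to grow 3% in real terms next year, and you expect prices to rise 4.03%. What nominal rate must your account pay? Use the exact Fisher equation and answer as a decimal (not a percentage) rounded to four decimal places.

(1 + i) = (1 + r)(1 + π) = 1.03000 × 1.04030 = 1.071509
i = 1.071509 − 1, so the required nominal rate is 0.0715.

0.0715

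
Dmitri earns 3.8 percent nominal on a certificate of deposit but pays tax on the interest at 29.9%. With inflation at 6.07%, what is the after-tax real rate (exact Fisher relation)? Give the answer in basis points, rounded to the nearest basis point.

After-tax nominal return = 3.8% × (1 − 0.299) = 2.6638%.
1 + r = 1.026638 / 1.06070 = 0.967887
After-tax real rate = 0.967887 − 1 → -321 basis points.

-321 basis points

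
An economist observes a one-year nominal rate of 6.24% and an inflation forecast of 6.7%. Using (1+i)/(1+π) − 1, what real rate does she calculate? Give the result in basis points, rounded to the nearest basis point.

1 + r = 1.06240 / 1.06700 = 0.995689
r = 0.995689 − 1 = -0.4311%, i.e. -43 basis points.

-43 basis points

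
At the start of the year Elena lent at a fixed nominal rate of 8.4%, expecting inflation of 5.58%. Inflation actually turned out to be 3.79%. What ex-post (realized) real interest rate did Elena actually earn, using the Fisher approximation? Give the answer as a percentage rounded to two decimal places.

Ex-post: 8.4% − 3.79% = 4.610%
So the realized real rate is 4.61%.

4.61%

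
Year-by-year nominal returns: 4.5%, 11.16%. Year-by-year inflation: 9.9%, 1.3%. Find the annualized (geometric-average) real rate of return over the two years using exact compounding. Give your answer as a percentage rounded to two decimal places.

2.15%

Nominal growth factor = 1.0450 × 1.1116 = 1.16162200
Price-level growth factor = 1.0990 × 1.0130 = 1.11328700
Real growth factor = 1.16162200 / 1.11328700 = 1.04341648
Annualized real rate = 1.04341648^(1/2) − 1 = 2.1478% → 2.15%.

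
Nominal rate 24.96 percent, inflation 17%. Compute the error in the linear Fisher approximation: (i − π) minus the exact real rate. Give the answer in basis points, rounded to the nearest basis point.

Approximate: r ≈ 24.960% − 17.000% = 7.9600%
Exact: (1 + 0.2496)/(1 + 0.1700) − 1 = 6.8034%
Error = 7.9600% − 6.8034% = 1.1566% → 116 basis points.

116 basis points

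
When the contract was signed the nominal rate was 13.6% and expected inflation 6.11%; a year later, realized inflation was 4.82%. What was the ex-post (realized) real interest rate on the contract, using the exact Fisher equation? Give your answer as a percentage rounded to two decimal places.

8.38%

Ex-post: (1 + 0.1360)/(1 + 0.0482) − 1 = 8.3763%
So the realized real rate is 8.38%.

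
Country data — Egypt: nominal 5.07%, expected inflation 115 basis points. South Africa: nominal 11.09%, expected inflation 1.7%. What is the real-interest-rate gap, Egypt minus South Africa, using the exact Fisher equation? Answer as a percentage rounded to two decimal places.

-5.36%

Egypt: (1 + 0.0507)/(1 + 0.0115) − 1 = 3.8754%
South Africa: (1 + 0.1109)/(1 + 0.0170) − 1 = 9.2330%
Differential = 3.8754% − 9.2330% = -5.3576% → -5.36%.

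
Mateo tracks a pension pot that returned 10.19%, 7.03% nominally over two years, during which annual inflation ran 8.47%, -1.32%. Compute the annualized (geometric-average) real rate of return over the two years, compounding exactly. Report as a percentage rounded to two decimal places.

4.97%

Nominal growth factor = 1.1019 × 1.0703 = 1.17936357
Price-level growth factor = 1.0847 × 0.9868 = 1.07038196
Real growth factor = 1.17936357 / 1.07038196 = 1.10181563
Annualized real rate = 1.10181563^(1/2) − 1 = 4.9674% → 4.97%.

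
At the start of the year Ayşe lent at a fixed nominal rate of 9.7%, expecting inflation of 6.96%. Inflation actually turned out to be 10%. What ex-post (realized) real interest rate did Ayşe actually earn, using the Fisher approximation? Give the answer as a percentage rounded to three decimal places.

-0.300%

Ex-post: 9.7% − 10% = -0.300%
So the realized real rate is -0.300%.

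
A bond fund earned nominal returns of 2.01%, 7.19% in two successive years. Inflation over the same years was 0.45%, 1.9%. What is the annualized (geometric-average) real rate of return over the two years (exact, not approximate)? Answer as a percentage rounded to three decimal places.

Compound the nominal returns: 1.0201 × 1.0719 = 1.09344519.
Compound inflation: 1.0045 × 1.0190 = 1.02358550.
Deflate: 1.09344519 / 1.02358550 = 1.06824998.
Annualized real rate = 1.06824998^(1/2) − 1 = 3.3562% → 3.356%.

3.356%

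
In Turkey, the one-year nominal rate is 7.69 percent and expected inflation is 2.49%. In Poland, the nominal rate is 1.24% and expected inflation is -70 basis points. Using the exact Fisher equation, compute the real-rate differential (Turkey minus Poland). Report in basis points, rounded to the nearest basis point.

Turkey: (1 + 0.0769)/(1 + 0.0249) − 1 = 5.0737%
Poland: (1 + 0.0124)/(1 − 0.0070) − 1 = 1.9537%
Differential = 5.0737% − 1.9537% = 3.1200% → 312 basis points.

312 basis points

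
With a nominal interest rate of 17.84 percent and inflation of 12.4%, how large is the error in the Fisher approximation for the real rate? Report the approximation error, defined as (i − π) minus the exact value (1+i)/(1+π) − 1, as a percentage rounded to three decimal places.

Approximate: r ≈ 17.840% − 12.400% = 5.4400%
Exact: (1 + 0.1784)/(1 + 0.1240) − 1 = 4.8399%
Error = 5.4400% − 4.8399% = 0.6001% → 0.600%.

0.600%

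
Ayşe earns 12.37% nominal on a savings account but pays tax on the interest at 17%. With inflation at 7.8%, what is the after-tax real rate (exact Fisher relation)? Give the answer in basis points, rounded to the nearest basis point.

229 basis points

After-tax nominal return = 12.37% × (1 − 0.17) = 10.2671%.
1 + r = 1.102671 / 1.07800 = 1.022886
After-tax real rate = 1.022886 − 1 → 229 basis points.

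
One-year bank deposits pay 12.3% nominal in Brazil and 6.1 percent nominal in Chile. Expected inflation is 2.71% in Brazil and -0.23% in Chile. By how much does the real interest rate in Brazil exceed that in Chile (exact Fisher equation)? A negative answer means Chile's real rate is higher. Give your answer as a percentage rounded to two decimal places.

Brazil: (1 + 0.1230)/(1 + 0.0271) − 1 = 9.3370%
Chile: (1 + 0.0610)/(1 − 0.0023) − 1 = 6.3446%
Differential = 9.3370% − 6.3446% = 2.9924% → 2.99%.

2.99%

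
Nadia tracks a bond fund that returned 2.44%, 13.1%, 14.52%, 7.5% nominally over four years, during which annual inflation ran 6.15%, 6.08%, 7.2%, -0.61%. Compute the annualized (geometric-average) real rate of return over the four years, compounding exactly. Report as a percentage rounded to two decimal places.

Nominal growth factor = 1.0244 × 1.1310 × 1.1452 × 1.0750 = 1.42633644
Price-level growth factor = 1.0615 × 1.0608 × 1.0720 × 0.9939 = 1.19975063
Real growth factor = 1.42633644 / 1.19975063 = 1.18886076
Annualized real rate = 1.18886076^(1/4) − 1 = 4.4198% → 4.42%.

4.42%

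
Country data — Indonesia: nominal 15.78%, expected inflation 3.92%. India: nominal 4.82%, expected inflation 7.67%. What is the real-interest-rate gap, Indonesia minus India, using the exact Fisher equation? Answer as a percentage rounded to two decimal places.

14.06%

Indonesia: (1 + 0.1578)/(1 + 0.0392) − 1 = 11.4126%
India: (1 + 0.0482)/(1 + 0.0767) − 1 = -2.6470%
Differential = 11.4126% − (-2.6470%) = 14.0596% → 14.06%.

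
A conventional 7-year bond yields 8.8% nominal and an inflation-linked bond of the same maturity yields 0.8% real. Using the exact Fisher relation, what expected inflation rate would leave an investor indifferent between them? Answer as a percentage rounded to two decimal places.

(1 + π) = (1 + i)/(1 + r) = 1.08800 / 1.00800 = 1.079365
Break-even inflation = 1.079365 − 1 → 7.94%.

7.94%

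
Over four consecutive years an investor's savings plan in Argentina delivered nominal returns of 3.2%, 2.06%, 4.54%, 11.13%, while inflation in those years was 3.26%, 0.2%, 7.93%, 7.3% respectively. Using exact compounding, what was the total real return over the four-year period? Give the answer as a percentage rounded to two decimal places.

Nominal growth factor = 1.0320 × 1.0206 × 1.0454 × 1.1113 = 1.223627
Price-level growth factor = 1.0326 × 1.0020 × 1.0793 × 1.0730 = 1.198234
Real growth factor = 1.223627 / 1.198234 = 1.021192
Total real return = 1.021192 − 1 → 2.12%.

2.12%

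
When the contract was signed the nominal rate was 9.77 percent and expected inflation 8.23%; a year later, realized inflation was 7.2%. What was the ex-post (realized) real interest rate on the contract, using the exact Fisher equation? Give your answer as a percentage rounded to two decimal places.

2.40%

Ex-post: (1 + 0.0977)/(1 + 0.0720) − 1 = 2.3974%
So the realized real rate is 2.40%.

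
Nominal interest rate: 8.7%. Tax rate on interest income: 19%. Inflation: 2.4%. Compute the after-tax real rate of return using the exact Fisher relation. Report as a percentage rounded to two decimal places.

After-tax nominal return = 8.7% × (1 − 0.19) = 7.0470%.
1 + r = 1.07047 / 1.02400 = 1.045381
After-tax real rate = 1.045381 − 1 → 4.54%.

4.54%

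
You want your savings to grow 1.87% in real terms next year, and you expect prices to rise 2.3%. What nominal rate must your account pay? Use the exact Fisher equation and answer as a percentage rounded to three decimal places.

4.213%

(1 + i) = (1 + r)(1 + π) = 1.01870 × 1.02300 = 1.0421301
i = 1.0421301 − 1, so the required nominal rate is 4.213%.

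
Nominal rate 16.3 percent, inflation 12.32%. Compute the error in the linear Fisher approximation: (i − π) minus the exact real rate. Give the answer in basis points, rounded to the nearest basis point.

44 basis points

Approximate: r ≈ 16.300% − 12.320% = 3.9800%
Exact: (1 + 0.1630)/(1 + 0.1232) − 1 = 3.5434%
Error = 3.9800% − 3.5434% = 0.4366% → 44 basis points.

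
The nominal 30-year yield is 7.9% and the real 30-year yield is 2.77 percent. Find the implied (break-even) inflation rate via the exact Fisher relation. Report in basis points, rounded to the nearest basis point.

(1 + π) = (1 + i)/(1 + r) = 1.07900 / 1.02770 = 1.049917
Break-even inflation = 1.049917 − 1 → 499 basis points.

499 basis points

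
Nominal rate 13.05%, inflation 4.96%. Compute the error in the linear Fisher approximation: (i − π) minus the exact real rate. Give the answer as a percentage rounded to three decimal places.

Approximate: r ≈ 13.050% − 4.960% = 8.0900%
Exact: (1 + 0.1305)/(1 + 0.0496) − 1 = 7.7077%
Error = 8.0900% − 7.7077% = 0.3823% → 0.382%.

0.382%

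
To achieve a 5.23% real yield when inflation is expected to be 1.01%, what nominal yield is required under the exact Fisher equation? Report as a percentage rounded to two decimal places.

(1 + i) = (1 + r)(1 + π) = 1.05230 × 1.01010 = 1.06292823
i = 1.06292823 − 1, so the required nominal rate is 6.29%.

6.29%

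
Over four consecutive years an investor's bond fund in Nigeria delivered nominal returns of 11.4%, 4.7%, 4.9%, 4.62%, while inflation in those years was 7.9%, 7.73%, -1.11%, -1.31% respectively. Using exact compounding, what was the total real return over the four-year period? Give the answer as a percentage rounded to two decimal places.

12.83%

Compound the nominal returns: 1.1140 × 1.0470 × 1.0490 × 1.0462 = 1.280036.
Compound inflation: 1.0790 × 1.0773 × 0.9889 × 0.9869 = 1.134445.
Deflate: 1.280036 / 1.134445 = 1.128336.
Total real return = 1.128336 − 1 → 12.83%.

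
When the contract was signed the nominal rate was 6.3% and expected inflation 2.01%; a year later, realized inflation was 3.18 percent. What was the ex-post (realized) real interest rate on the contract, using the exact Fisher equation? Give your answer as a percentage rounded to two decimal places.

Ex-post: (1 + 0.0630)/(1 + 0.0318) − 1 = 3.0238%
So the realized real rate is 3.02%.

3.02%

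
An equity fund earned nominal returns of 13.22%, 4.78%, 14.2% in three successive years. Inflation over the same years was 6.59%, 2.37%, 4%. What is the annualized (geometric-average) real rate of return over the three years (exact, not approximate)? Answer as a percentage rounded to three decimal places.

6.084%

Compound the nominal returns: 1.1322 × 1.0478 × 1.1420 = 1.35477648.
Compound inflation: 1.0659 × 1.0237 × 1.0400 = 1.13480830.
Deflate: 1.35477648 / 1.13480830 = 1.19383730.
Annualized real rate = 1.19383730^(1/3) − 1 = 6.0836% → 6.084%.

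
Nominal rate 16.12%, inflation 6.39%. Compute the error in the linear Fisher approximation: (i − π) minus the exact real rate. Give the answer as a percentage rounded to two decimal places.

Approximate: r ≈ 16.120% − 6.390% = 9.7300%
Exact: (1 + 0.1612)/(1 + 0.0639) − 1 = 9.1456%
Error = 9.7300% − 9.1456% = 0.5844% → 0.58%.

0.58%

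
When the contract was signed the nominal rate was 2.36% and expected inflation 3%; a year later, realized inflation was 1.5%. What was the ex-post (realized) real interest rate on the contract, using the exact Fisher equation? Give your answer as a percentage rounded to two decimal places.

Ex-post: (1 + 0.0236)/(1 + 0.0150) − 1 = 0.8473%
So the realized real rate is 0.85%.

0.85%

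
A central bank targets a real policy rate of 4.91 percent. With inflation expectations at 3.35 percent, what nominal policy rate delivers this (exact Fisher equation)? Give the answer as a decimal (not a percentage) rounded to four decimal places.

(1 + i) = (1 + r)(1 + π) = 1.04910 × 1.03350 = 1.08424485
i = 1.08424485 − 1, so the required nominal rate is 0.0842.

0.0842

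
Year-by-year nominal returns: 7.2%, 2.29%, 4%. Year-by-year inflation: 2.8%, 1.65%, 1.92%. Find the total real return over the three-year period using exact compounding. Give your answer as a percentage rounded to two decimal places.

Nominal growth factor = 1.0720 × 1.0229 × 1.0400 = 1.140411
Price-level growth factor = 1.0280 × 1.0165 × 1.0192 = 1.065025
Real growth factor = 1.140411 / 1.065025 = 1.070783
Total real return = 1.070783 − 1 → 7.08%.

7.08%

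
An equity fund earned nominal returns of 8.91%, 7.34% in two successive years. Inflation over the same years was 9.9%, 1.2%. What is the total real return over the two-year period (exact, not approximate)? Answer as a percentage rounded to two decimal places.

5.11%

Compound the nominal returns: 1.0891 × 1.0734 = 1.169040.
Compound inflation: 1.0990 × 1.0120 = 1.112188.
Deflate: 1.169040 / 1.112188 = 1.051117.
Total real return = 1.051117 − 1 → 5.11%.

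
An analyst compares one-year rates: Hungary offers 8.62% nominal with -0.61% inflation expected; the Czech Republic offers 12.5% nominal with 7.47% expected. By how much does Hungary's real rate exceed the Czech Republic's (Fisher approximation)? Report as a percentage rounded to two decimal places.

Hungary: 8.62% − (-0.61%) = 9.230%
The Czech Republic: 12.5% − 7.47% = 5.030%
Differential = 4.200% → 4.20%.

4.20%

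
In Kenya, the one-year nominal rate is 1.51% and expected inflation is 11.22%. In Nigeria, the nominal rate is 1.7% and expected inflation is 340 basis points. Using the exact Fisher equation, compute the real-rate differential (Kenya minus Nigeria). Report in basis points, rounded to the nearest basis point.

-709 basis points

Kenya: (1 + 0.0151)/(1 + 0.1122) − 1 = -8.7304%
Nigeria: (1 + 0.0170)/(1 + 0.0340) − 1 = -1.6441%
Differential = -8.7304% − (-1.6441%) = -7.0863% → -709 basis points.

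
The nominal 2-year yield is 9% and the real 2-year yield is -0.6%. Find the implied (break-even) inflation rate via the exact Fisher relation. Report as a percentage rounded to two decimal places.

9.66%

(1 + π) = (1 + i)/(1 + r) = 1.09000 / 0.99400 = 1.096579
Break-even inflation = 1.096579 − 1 → 9.66%.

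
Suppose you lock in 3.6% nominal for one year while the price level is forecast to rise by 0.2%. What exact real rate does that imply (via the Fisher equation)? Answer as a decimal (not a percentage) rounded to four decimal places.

By the Fisher equation, 1 + r = (1 + i)/(1 + π).
1 + r = 1.03600 / 1.00200 = 1.033932
r = 1.033932 − 1 = 3.3932%, i.e. 0.0339.

0.0339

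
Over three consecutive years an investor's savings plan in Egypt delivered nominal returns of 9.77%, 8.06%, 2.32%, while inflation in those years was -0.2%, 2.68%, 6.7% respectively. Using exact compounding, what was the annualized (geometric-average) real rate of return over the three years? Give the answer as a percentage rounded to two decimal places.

3.54%

Nominal growth factor = 1.0977 × 1.0806 × 1.0232 = 1.21369387
Price-level growth factor = 0.9980 × 1.0268 × 1.0670 = 1.09340441
Real growth factor = 1.21369387 / 1.09340441 = 1.11001370
Annualized real rate = 1.11001370^(1/3) − 1 = 3.5403% → 3.54%.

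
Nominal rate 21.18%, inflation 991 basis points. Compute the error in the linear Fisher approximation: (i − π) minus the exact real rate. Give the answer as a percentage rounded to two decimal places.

Approximate: r ≈ 21.180% − 9.910% = 11.2700%
Exact: (1 + 0.2118)/(1 + 0.0991) − 1 = 10.2538%
Error = 11.2700% − 10.2538% = 1.0162% → 1.02%.

1.02%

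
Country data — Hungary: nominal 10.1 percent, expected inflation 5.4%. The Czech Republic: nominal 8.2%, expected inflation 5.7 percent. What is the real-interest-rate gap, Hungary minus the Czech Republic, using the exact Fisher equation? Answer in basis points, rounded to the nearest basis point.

Hungary: (1 + 0.1010)/(1 + 0.0540) − 1 = 4.4592%
The Czech Republic: (1 + 0.0820)/(1 + 0.0570) − 1 = 2.3652%
Differential = 4.4592% − 2.3652% = 2.0940% → 209 basis points.

209 basis points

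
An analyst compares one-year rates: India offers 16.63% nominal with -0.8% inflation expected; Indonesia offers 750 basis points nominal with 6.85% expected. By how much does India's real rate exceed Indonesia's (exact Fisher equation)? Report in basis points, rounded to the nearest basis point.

1696 basis points

India: (1 + 0.1663)/(1 − 0.0080) − 1 = 17.5706%
Indonesia: (1 + 0.0750)/(1 + 0.0685) − 1 = 0.6083%
Differential = 17.5706% − 0.6083% = 16.9622% → 1696 basis points.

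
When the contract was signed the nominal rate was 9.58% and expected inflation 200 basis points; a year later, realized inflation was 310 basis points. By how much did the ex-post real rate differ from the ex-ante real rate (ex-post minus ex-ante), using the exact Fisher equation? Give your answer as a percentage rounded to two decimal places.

Ex-ante: (1 + 0.0958)/(1 + 0.0200) − 1 = 7.4314%
Ex-post: (1 + 0.0958)/(1 + 0.0310) − 1 = 6.2852%
Difference (ex-post − ex-ante) = -1.1462% → -1.15%.

-1.15%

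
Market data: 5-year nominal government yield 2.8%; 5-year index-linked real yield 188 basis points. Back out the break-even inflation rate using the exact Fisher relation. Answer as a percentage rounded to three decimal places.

0.903%

(1 + π) = (1 + i)/(1 + r) = 1.02800 / 1.01880 = 1.009030
Break-even inflation = 1.009030 − 1 → 0.903%.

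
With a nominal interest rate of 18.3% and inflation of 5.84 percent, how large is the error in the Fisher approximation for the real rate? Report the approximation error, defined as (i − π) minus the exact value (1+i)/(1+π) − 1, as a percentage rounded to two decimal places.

0.69%

Approximate: r ≈ 18.300% − 5.840% = 12.4600%
Exact: (1 + 0.1830)/(1 + 0.0584) − 1 = 11.7725%
Error = 12.4600% − 11.7725% = 0.6875% → 0.69%.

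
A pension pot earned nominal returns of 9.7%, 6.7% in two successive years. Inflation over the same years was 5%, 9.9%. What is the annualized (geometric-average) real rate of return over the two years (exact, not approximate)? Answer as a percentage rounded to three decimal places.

0.715%

Nominal growth factor = 1.0970 × 1.0670 = 1.170499000
Price-level growth factor = 1.0500 × 1.0990 = 1.153950000
Real growth factor = 1.170499000 / 1.153950000 = 1.014341176
Annualized real rate = 1.014341176^(1/2) − 1 = 0.71451% → 0.715%.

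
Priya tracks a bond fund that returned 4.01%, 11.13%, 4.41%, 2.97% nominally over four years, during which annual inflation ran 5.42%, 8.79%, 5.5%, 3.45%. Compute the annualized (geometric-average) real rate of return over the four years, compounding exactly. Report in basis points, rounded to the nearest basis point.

-18 basis points

Compound the nominal returns: 1.0401 × 1.1113 × 1.0441 × 1.0297 = 1.24267974.
Compound inflation: 1.0542 × 1.0879 × 1.0550 × 1.0345 = 1.25168470.
Deflate: 1.24267974 / 1.25168470 = 0.99280573.
Annualized real rate = 0.99280573^(1/4) − 1 = -0.1803% → -18 basis points.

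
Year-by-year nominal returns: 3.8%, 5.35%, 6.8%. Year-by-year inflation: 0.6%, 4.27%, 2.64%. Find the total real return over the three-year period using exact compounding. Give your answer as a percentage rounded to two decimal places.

Nominal growth factor = 1.0380 × 1.0535 × 1.0680 = 1.167893
Price-level growth factor = 1.0060 × 1.0427 × 1.0264 = 1.076649
Real growth factor = 1.167893 / 1.076649 = 1.084749
Total real return = 1.084749 − 1 → 8.47%.

8.47%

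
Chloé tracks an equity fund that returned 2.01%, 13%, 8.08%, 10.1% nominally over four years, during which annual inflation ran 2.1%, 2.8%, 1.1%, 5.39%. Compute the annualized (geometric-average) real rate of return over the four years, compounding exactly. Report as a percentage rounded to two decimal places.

5.24%

Compound the nominal returns: 1.0201 × 1.1300 × 1.0808 × 1.1010 = 1.37168328.
Compound inflation: 1.0210 × 1.0280 × 1.0110 × 1.0539 = 1.11832856.
Deflate: 1.37168328 / 1.11832856 = 1.22654766.
Annualized real rate = 1.22654766^(1/4) − 1 = 5.2376% → 5.24%.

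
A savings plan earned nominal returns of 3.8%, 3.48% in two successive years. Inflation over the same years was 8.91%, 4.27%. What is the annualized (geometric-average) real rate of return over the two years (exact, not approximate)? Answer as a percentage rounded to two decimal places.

Nominal growth factor = 1.0380 × 1.0348 = 1.07412240
Price-level growth factor = 1.0891 × 1.0427 = 1.13560457
Real growth factor = 1.07412240 / 1.13560457 = 0.94585953
Annualized real rate = 0.94585953^(1/2) − 1 = -2.7447% → -2.74%.

-2.74%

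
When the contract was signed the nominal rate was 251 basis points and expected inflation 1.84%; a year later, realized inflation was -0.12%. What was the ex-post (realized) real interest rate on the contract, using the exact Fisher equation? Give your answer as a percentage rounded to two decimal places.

2.63%

Ex-post: (1 + 0.0251)/(1 − 0.0012) − 1 = 2.6332%
So the realized real rate is 2.63%.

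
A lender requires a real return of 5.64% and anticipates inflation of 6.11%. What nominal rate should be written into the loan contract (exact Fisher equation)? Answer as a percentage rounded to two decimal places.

12.09%

(1 + i) = (1 + r)(1 + π) = 1.05640 × 1.06110 = 1.12094604
i = 1.12094604 − 1, so the required nominal rate is 12.09%.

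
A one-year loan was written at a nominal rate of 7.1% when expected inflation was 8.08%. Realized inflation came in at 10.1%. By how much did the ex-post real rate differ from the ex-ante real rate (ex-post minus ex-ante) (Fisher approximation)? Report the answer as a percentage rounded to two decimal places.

Ex-ante: 7.1% − 8.08% = -0.980%
Ex-post: 7.1% − 10.1% = -3.000%
Difference (ex-post − ex-ante) = -2.0200% → -2.02%.

-2.02%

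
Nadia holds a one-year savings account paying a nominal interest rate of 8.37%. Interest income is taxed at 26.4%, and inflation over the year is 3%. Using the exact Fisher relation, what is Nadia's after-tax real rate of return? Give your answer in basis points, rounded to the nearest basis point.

307 basis points

After-tax nominal return = 8.37% × (1 − 0.264) = 6.16032%.
1 + r = 1.0616032 / 1.03000 = 1.030683
After-tax real rate = 1.030683 − 1 → 307 basis points.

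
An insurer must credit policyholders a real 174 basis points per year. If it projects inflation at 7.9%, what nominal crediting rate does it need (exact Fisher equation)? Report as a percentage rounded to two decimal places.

(1 + i) = (1 + r)(1 + π) = 1.01740 × 1.07900 = 1.0977746
i = 1.0977746 − 1, so the required nominal rate is 9.78%.

9.78%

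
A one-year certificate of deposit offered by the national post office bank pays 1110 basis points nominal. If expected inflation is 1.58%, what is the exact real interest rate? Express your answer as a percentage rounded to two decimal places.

By the Fisher identity, 1 + r = (1 + i)/(1 + π).
1 + r = 1.11100 / 1.01580 = 1.093719
r = 1.093719 − 1 = 9.3719%, i.e. 9.37%.

9.37%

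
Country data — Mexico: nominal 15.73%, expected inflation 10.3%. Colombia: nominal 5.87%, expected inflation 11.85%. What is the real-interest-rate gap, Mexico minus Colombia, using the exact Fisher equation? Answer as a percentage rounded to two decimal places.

Mexico: (1 + 0.1573)/(1 + 0.1030) − 1 = 4.9229%
Colombia: (1 + 0.0587)/(1 + 0.1185) − 1 = -5.3464%
Differential = 4.9229% − (-5.3464%) = 10.2694% → 10.27%.

10.27%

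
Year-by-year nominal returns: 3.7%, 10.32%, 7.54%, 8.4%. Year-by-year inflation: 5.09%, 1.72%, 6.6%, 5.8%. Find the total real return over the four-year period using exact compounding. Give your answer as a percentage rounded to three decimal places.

Nominal growth factor = 1.0370 × 1.1032 × 1.0754 × 1.0840 = 1.333621
Price-level growth factor = 1.0509 × 1.0172 × 1.0660 × 1.0580 = 1.205620
Real growth factor = 1.333621 / 1.205620 = 1.106170
Total real return = 1.106170 − 1 → 10.617%.

10.617%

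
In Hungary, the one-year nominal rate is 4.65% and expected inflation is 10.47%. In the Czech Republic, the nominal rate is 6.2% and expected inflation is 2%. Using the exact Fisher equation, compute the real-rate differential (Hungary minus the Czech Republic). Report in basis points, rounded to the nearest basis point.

-939 basis points

Hungary: (1 + 0.0465)/(1 + 0.1047) − 1 = -5.2684%
The Czech Republic: (1 + 0.0620)/(1 + 0.0200) − 1 = 4.1176%
Differential = -5.2684% − 4.1176% = -9.3860% → -939 basis points.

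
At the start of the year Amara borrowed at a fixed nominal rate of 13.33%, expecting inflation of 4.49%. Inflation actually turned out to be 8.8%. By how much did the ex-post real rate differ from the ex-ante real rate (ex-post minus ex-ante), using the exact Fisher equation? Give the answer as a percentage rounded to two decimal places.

-4.30%

Ex-ante: (1 + 0.1333)/(1 + 0.0449) − 1 = 8.4601%
Ex-post: (1 + 0.1333)/(1 + 0.0880) − 1 = 4.1636%
Difference (ex-post − ex-ante) = -4.2965% → -4.30%.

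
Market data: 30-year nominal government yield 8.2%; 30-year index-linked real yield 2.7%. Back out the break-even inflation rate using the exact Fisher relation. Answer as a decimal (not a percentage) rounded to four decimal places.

0.0536

(1 + π) = (1 + i)/(1 + r) = 1.08200 / 1.02700 = 1.053554
Break-even inflation = 1.053554 − 1 → 0.0536.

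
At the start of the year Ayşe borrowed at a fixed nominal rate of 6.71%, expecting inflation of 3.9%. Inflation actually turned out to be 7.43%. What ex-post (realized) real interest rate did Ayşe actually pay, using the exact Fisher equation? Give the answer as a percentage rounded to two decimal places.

-0.67%

Ex-post: (1 + 0.0671)/(1 + 0.0743) − 1 = -0.6702%
So the realized real rate is -0.67%.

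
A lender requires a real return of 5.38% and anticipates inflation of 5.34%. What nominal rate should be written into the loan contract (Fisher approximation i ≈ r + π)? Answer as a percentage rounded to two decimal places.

i ≈ r + π = 5.38% + 5.34% = 10.72%.

10.72%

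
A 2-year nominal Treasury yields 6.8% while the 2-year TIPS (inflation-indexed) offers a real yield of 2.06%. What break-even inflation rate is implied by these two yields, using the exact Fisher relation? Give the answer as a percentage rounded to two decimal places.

(1 + π) = (1 + i)/(1 + r) = 1.06800 / 1.02060 = 1.046443
Break-even inflation = 1.046443 − 1 → 4.64%.

4.64%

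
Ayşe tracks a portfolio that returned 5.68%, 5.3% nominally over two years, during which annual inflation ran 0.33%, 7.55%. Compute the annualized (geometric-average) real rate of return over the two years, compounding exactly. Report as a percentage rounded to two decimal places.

1.55%

Compound the nominal returns: 1.0568 × 1.0530 = 1.11281040.
Compound inflation: 1.0033 × 1.0755 = 1.07904915.
Deflate: 1.11281040 / 1.07904915 = 1.03128796.
Annualized real rate = 1.03128796^(1/2) − 1 = 1.5523% → 1.55%.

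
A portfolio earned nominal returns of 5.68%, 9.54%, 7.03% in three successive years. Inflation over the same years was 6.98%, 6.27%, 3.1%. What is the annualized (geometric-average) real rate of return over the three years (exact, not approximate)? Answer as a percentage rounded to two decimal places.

Nominal growth factor = 1.0568 × 1.0954 × 1.0703 = 1.23899932
Price-level growth factor = 1.0698 × 1.0627 × 1.0310 = 1.17211963
Real growth factor = 1.23899932 / 1.17211963 = 1.05705875
Annualized real rate = 1.05705875^(1/3) − 1 = 1.8669% → 1.87%.

1.87%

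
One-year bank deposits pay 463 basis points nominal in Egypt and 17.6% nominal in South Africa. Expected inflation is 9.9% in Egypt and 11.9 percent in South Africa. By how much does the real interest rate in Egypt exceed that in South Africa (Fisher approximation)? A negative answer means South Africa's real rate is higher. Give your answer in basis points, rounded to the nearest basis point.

Egypt: 4.63% − 9.9% = -5.270%
South Africa: 17.6% − 11.9% = 5.700%
Differential = -10.970% → -1097 basis points.

-1097 basis points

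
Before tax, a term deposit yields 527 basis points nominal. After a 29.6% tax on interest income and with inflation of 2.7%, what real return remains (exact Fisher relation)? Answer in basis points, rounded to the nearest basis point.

98 basis points

After-tax nominal return = 5.27% × (1 − 0.296) = 3.71008%.
1 + r = 1.0371008 / 1.02700 = 1.009835
After-tax real rate = 1.009835 − 1 → 98 basis points.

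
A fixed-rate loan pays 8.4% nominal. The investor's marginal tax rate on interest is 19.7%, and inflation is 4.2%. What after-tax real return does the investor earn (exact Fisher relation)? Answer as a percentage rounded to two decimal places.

2.44%

After-tax nominal return = 8.4% × (1 − 0.197) = 6.7452%.
1 + r = 1.067452 / 1.04200 = 1.024426
After-tax real rate = 1.024426 − 1 → 2.44%.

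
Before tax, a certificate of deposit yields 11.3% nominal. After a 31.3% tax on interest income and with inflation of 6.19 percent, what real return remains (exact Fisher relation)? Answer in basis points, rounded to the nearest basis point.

After-tax nominal return = 11.3% × (1 − 0.313) = 7.7631%.
1 + r = 1.077631 / 1.06190 = 1.014814
After-tax real rate = 1.014814 − 1 → 148 basis points.

148 basis points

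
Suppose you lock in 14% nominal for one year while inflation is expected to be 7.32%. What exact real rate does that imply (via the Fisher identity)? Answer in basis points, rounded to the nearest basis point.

1 + r = 1.14000 / 1.07320 = 1.062244
r = 1.062244 − 1 = 6.2244%, i.e. 622 basis points.

622 basis points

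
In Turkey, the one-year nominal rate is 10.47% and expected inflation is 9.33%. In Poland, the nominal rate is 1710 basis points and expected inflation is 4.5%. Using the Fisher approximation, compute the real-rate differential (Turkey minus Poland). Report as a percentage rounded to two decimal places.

Turkey: 10.47% − 9.33% = 1.140%
Poland: 17.1% − 4.5% = 12.600%
Differential = -11.460% → -11.46%.

-11.46%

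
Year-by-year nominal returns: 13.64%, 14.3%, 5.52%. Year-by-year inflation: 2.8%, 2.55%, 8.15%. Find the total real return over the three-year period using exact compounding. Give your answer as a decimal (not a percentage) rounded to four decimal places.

Compound the nominal returns: 1.1364 × 1.1430 × 1.0552 = 1.370605.
Compound inflation: 1.0280 × 1.0255 × 1.0815 = 1.140132.
Deflate: 1.370605 / 1.140132 = 1.202145.
Total real return = 1.202145 − 1 → 0.2021.

0.2021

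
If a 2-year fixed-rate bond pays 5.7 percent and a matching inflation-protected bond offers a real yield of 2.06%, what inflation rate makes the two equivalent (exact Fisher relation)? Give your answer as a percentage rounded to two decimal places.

(1 + π) = (1 + i)/(1 + r) = 1.05700 / 1.02060 = 1.035665
Break-even inflation = 1.035665 − 1 → 3.57%.

3.57%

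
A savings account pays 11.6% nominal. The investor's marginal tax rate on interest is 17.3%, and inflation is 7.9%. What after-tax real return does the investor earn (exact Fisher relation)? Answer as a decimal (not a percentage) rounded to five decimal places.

After-tax nominal return = 11.6% × (1 − 0.173) = 9.5932%.
1 + r = 1.095932 / 1.07900 = 1.015692
After-tax real rate = 1.015692 − 1 → 0.01569.

0.01569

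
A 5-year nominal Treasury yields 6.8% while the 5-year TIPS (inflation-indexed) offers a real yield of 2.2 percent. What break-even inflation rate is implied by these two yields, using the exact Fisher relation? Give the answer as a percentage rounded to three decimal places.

4.501%

(1 + π) = (1 + i)/(1 + r) = 1.06800 / 1.02200 = 1.045010
Break-even inflation = 1.045010 − 1 → 4.501%.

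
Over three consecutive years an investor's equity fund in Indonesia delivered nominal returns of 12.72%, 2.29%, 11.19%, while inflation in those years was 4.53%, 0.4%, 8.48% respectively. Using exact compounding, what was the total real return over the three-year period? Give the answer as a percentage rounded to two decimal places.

Nominal growth factor = 1.1272 × 1.0229 × 1.1119 = 1.282035
Price-level growth factor = 1.0453 × 1.0040 × 1.0848 = 1.138477
Real growth factor = 1.282035 / 1.138477 = 1.126096
Total real return = 1.126096 − 1 → 12.61%.

12.61%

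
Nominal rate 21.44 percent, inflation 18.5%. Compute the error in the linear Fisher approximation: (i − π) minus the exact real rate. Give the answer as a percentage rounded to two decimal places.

Approximate: r ≈ 21.440% − 18.500% = 2.9400%
Exact: (1 + 0.2144)/(1 + 0.1850) − 1 = 2.4810%
Error = 2.9400% − 2.4810% = 0.4590% → 0.46%.

0.46%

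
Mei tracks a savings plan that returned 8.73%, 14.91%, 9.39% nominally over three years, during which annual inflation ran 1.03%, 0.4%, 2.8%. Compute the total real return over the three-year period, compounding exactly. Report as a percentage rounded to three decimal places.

Compound the nominal returns: 1.0873 × 1.1491 × 1.0939 = 1.366737.
Compound inflation: 1.0103 × 1.0040 × 1.0280 = 1.042743.
Deflate: 1.366737 / 1.042743 = 1.310713.
Total real return = 1.310713 − 1 → 31.071%.

31.071%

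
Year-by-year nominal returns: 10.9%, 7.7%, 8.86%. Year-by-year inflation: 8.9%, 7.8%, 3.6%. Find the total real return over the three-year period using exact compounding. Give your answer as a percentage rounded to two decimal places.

Nominal growth factor = 1.1090 × 1.0770 × 1.0886 = 1.300216
Price-level growth factor = 1.0890 × 1.0780 × 1.0360 = 1.216204
Real growth factor = 1.300216 / 1.216204 = 1.069077
Total real return = 1.069077 − 1 → 6.91%.

6.91%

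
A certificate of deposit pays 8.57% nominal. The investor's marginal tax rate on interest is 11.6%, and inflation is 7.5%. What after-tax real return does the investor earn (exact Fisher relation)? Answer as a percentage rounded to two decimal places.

0.07%

After-tax nominal return = 8.57% × (1 − 0.116) = 7.57588%.
1 + r = 1.0757588 / 1.07500 = 1.000706
After-tax real rate = 1.000706 − 1 → 0.07%.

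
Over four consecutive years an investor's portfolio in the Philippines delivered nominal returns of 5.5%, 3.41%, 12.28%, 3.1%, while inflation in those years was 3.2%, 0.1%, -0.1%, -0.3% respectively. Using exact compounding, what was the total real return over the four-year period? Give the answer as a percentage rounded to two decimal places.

Nominal growth factor = 1.0550 × 1.0341 × 1.1228 × 1.0310 = 1.262921
Price-level growth factor = 1.0320 × 1.0010 × 0.9990 × 0.9970 = 1.028903
Real growth factor = 1.262921 / 1.028903 = 1.227444
Total real return = 1.227444 − 1 → 22.74%.

22.74%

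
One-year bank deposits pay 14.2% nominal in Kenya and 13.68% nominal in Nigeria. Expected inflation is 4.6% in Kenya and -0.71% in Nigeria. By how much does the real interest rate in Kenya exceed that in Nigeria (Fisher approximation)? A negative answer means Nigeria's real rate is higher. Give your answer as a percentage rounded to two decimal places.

Kenya: 14.2% − 4.6% = 9.600%
Nigeria: 13.68% − (-0.71%) = 14.390%
Differential = -4.790% → -4.79%.

-4.79%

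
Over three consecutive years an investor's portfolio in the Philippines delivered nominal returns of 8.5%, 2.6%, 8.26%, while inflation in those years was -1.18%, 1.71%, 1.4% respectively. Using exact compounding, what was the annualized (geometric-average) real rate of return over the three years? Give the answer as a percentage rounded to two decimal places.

Nominal growth factor = 1.0850 × 1.0260 × 1.0826 = 1.20516115
Price-level growth factor = 0.9882 × 1.0171 × 1.0140 = 1.01916960
Real growth factor = 1.20516115 / 1.01916960 = 1.18249323
Annualized real rate = 1.18249323^(1/3) − 1 = 5.7466% → 5.75%.

5.75%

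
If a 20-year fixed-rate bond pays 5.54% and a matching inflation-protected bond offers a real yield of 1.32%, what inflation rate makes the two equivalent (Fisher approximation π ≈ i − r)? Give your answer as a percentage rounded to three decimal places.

4.220%

π ≈ i − r = 5.54% − 1.32% → 4.220%.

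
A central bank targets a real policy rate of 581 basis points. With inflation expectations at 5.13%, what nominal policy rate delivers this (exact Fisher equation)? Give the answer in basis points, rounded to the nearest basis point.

(1 + i) = (1 + r)(1 + π) = 1.05810 × 1.05130 = 1.11238053
i = 1.11238053 − 1, so the required nominal rate is 1124 basis points.

1124 basis points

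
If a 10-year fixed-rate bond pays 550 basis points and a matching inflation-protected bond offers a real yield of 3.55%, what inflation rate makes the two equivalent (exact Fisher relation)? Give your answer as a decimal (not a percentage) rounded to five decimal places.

0.01883

(1 + π) = (1 + i)/(1 + r) = 1.05500 / 1.03550 = 1.018831
Break-even inflation = 1.018831 − 1 → 0.01883.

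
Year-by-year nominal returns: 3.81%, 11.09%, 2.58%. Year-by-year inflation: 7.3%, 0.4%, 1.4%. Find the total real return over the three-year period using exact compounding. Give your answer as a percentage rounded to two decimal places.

Nominal growth factor = 1.0381 × 1.1109 × 1.0258 = 1.182979
Price-level growth factor = 1.0730 × 1.0040 × 1.0140 = 1.092374
Real growth factor = 1.182979 / 1.092374 = 1.082943
Total real return = 1.082943 − 1 → 8.29%.

8.29%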